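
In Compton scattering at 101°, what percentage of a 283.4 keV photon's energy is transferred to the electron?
0.3977 (or 39.77%)

Calculate initial and final photon energies:

Initial: E₀ = 283.4 keV → λ₀ = 4.3749 pm
Compton shift: Δλ = 2.8893 pm
Final wavelength: λ' = 7.2642 pm
Final energy: E' = 170.6794 keV

Fractional energy loss:
(E₀ - E')/E₀ = (283.4000 - 170.6794)/283.4000
= 112.7206/283.4000
= 0.3977
= 39.77%

(Intermediate values are shown rounded; full precision is carried through to the final answer.)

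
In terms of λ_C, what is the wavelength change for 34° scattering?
0.1710 λ_C

The Compton shift formula is:
Δλ = λ_C(1 - cos θ)

Dividing both sides by λ_C:
Δλ/λ_C = 1 - cos θ

For θ = 34°:
Δλ/λ_C = 1 - cos(34°)
Δλ/λ_C = 1 - 0.8290
Δλ/λ_C = 0.1710

This means the shift is 0.1710 × λ_C = 0.4148 pm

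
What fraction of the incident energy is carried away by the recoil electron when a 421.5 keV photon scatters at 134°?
0.5830 (or 58.30%)

Calculate initial and final photon energies:

Initial: E₀ = 421.5 keV → λ₀ = 2.9415 pm
Compton shift: Δλ = 4.1118 pm
Final wavelength: λ' = 7.0533 pm
Final energy: E' = 175.7827 keV

Fractional energy loss:
(E₀ - E')/E₀ = (421.5000 - 175.7827)/421.5000
= 245.7173/421.5000
= 0.5830
= 58.30%

(Intermediate values are shown rounded; full precision is carried through to the final answer.)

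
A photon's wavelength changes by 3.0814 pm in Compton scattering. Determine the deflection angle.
105.66°

From the Compton formula Δλ = λ_C(1 - cos θ), we can solve for θ:

cos θ = 1 - Δλ/λ_C

Given:
- Δλ = 3.0814 pm
- λ_C = h/(m_e·c) ≈ 2.42631024 pm

cos θ = 1 - 3.0814/2.42631024
cos θ = 1 - 1.269994
cos θ = -0.269994

θ = arccos(-0.269994)
θ = 105.66°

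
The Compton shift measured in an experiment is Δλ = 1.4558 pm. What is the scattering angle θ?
66.42°

From the Compton formula Δλ = λ_C(1 - cos θ), we can solve for θ:

cos θ = 1 - Δλ/λ_C

Given:
- Δλ = 1.4558 pm
- λ_C = h/(m_e·c) ≈ 2.42631024 pm

cos θ = 1 - 1.4558/2.42631024
cos θ = 1 - 0.600006
cos θ = 0.399994

θ = arccos(0.399994)
θ = 66.42°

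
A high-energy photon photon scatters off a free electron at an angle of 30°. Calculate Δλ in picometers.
0.3251 pm

Using the Compton scattering formula:
Δλ = λ_C(1 - cos θ)

where λ_C = h/(m_e·c) ≈ 2.4263 pm is the Compton wavelength of an electron.

For θ = 30°:
cos(30°) = 0.8660
1 - cos(30°) = 0.1340

Δλ = 2.4263 × 0.1340
Δλ = 0.3251 pm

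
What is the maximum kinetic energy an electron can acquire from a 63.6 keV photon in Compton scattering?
12.6762 keV

Maximum energy transfer occurs at θ = 180° (backscattering).

Initial photon: E₀ = 63.6 keV → λ₀ = 19.4944 pm

Maximum Compton shift (at 180°):
Δλ_max = 2λ_C = 2 × 2.4263 = 4.8526 pm

Final wavelength:
λ' = 19.4944 + 4.8526 = 24.3470 pm

Minimum photon energy (maximum energy to electron):
E'_min = hc/λ' = 50.9238 keV

Maximum electron kinetic energy:
K_max = E₀ - E'_min = 63.6000 - 50.9238 = 12.6762 keV

(Intermediate values are shown rounded; full precision is carried through to the final answer.)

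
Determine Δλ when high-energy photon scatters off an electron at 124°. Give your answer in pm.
3.7831 pm

Using the Compton scattering formula:
Δλ = λ_C(1 - cos θ)

where λ_C = h/(m_e·c) ≈ 2.4263 pm is the Compton wavelength of an electron.

For θ = 124°:
cos(124°) = -0.5592
1 - cos(124°) = 1.5592

Δλ = 2.4263 × 1.5592
Δλ = 3.7831 pm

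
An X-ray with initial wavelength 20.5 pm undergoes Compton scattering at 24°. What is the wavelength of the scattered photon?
20.7098 pm

Using the Compton scattering formula:
λ' = λ + Δλ = λ + λ_C(1 - cos θ)

Given:
- Initial wavelength λ = 20.5 pm
- Scattering angle θ = 24°
- Compton wavelength λ_C ≈ 2.4263 pm

Calculate the shift:
Δλ = 2.4263 × (1 - cos(24°))
Δλ = 2.4263 × 0.0865
Δλ = 0.2098 pm

Final wavelength:
λ' = 20.5 + 0.2098 = 20.7098 pm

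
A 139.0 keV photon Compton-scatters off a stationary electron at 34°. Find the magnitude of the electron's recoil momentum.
4.2590e-23 kg·m/s

The electron is initially at rest, so by conservation of momentum:
p⃗_e = p⃗₀ − p⃗'  (incident photon momentum minus scattered photon momentum)

Photon momentum magnitudes (p = h/λ = E/c):
λ₀ = hc/E₀ = 8.9197 pm → p₀ = h/λ₀ = 7.4286e-23 kg·m/s
Δλ = λ_C(1 − cos 34°) = 0.4148 pm
λ' = 9.3345 pm → p' = h/λ' = 7.0984e-23 kg·m/s

The scattered photon makes angle θ = 34° with the incident direction, so by the law of cosines:
|p⃗_e|² = p₀² + p'² − 2p₀p'cos θ
|p⃗_e|² = (7.4286e-23)² + (7.0984e-23)² − 2·7.4286e-23·7.0984e-23·cos(34°)
|p⃗_e| = 4.2590e-23 kg·m/s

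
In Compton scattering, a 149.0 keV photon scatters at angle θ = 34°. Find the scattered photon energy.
141.9250 keV

First convert energy to wavelength:
λ = hc/E, with hc ≈ 1239.842 keV·pm (i.e. 1239.842 eV·nm)

For E = 149.0 keV = 149000 eV:
λ = 1239.842 keV·pm / 149.0 keV
λ = 8.3211 pm

Calculate the Compton shift:
Δλ = λ_C(1 - cos(34°)) = 2.4263 × 0.1710
Δλ = 0.4148 pm

Final wavelength:
λ' = 8.3211 + 0.4148 = 8.7359 pm

Final energy:
E' = hc/λ' = 1239.842 / 8.7359 = 141.9250 keV

(Intermediate values are shown rounded; full precision is carried through to the final answer.)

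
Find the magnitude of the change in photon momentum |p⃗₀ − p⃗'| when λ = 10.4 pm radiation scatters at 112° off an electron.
9.3216e-23 kg·m/s

Photon momentum magnitude is p = h/λ.

Initial momentum:
p₀ = h/λ = 6.6261e-34/1.0400e-11 = 6.3712e-23 kg·m/s

After scattering:
λ' = λ + Δλ = 10.4 + 3.3352 = 13.7352 pm
p' = h/λ' = 6.6261e-34/1.3735e-11 = 4.8241e-23 kg·m/s

Momentum is a vector; the scattered photon's direction makes angle θ = 112° with the incident direction. The magnitude of the vector change Δp⃗ = p⃗₀ − p⃗' is found from the law of cosines:
|Δp⃗|² = p₀² + p'² − 2p₀p'cos θ
|Δp⃗|² = (6.3712e-23)² + (4.8241e-23)² − 2·6.3712e-23·4.8241e-23·cos(112°)
|Δp⃗| = 9.3216e-23 kg·m/s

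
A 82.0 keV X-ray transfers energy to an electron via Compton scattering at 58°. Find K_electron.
5.7517 keV

By energy conservation: K_e = E_initial - E_final

First find the scattered photon energy:
Initial wavelength: λ = hc/E = 15.1200 pm
Compton shift: Δλ = λ_C(1 - cos(58°)) = 1.1406 pm
Final wavelength: λ' = 15.1200 + 1.1406 = 16.2606 pm
Final photon energy: E' = hc/λ' = 76.2483 keV

Electron kinetic energy:
K_e = E - E' = 82.0000 - 76.2483 = 5.7517 keV

(Intermediate values are shown rounded; full precision is carried through to the final answer.)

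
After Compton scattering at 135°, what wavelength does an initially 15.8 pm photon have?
19.9420 pm

Using the Compton formula: λ' = λ + λ_C(1 − cos θ)

For θ = 135°, cos θ = -√2/2 (exact) ≈ -0.7071, so:
1 − cos 135° = 1 − (-√2/2) ≈ 1.7071

Δλ = λ_C × 1.7071 = 2.4263 × 1.7071 = 4.1420 pm

λ' = 15.8 + 4.1420 = 19.9420 pm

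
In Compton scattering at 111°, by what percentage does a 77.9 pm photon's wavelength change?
4.2308%

Calculate the Compton shift:
Δλ = λ_C(1 - cos(111°))
Δλ = 2.4263 × (1 - cos(111°))
Δλ = 2.4263 × 1.3584
Δλ = 3.2958 pm

Percentage change:
(Δλ/λ₀) × 100 = (3.2958/77.9) × 100
= 4.2308%

(Intermediate values are shown rounded; full precision is carried through to the final answer.)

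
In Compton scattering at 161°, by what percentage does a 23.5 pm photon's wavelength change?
20.0869%

Calculate the Compton shift:
Δλ = λ_C(1 - cos(161°))
Δλ = 2.4263 × (1 - cos(161°))
Δλ = 2.4263 × 1.9455
Δλ = 4.7204 pm

Percentage change:
(Δλ/λ₀) × 100 = (4.7204/23.5) × 100
= 20.0869%

(Intermediate values are shown rounded; full precision is carried through to the final answer.)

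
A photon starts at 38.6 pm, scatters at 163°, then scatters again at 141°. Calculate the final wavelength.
47.6585 pm

Apply Compton shift twice:

First scattering at θ₁ = 163°:
Δλ₁ = λ_C(1 - cos(163°))
Δλ₁ = 2.4263 × 1.9563
Δλ₁ = 4.7466 pm

After first scattering:
λ₁ = 38.6 + 4.7466 = 43.3466 pm

Second scattering at θ₂ = 141°:
Δλ₂ = λ_C(1 - cos(141°))
Δλ₂ = 2.4263 × 1.7771
Δλ₂ = 4.3119 pm

Final wavelength:
λ₂ = 43.3466 + 4.3119 = 47.6585 pm

Total shift: Δλ_total = 4.7466 + 4.3119 = 9.0585 pm

(Intermediate values are shown rounded; full precision is carried through to the final answer.)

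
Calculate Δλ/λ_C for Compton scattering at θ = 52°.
0.3843 λ_C

The Compton shift formula is:
Δλ = λ_C(1 - cos θ)

Dividing both sides by λ_C:
Δλ/λ_C = 1 - cos θ

For θ = 52°:
Δλ/λ_C = 1 - cos(52°)
Δλ/λ_C = 1 - 0.6157
Δλ/λ_C = 0.3843

This means the shift is 0.3843 × λ_C = 0.9325 pm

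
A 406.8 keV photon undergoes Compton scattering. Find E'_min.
156.9338 keV (at θ = 180°)

The scattered photon has minimum energy when its wavelength is maximum, i.e., when the Compton shift Δλ = λ_C(1 − cos θ) is maximum. This occurs at θ = 180° (backscattering), giving Δλ_max = 2λ_C = 4.8526 pm.

Initial wavelength: λ₀ = hc/E₀ = 3.0478 pm
Maximum final wavelength: λ'_max = λ₀ + 2λ_C = 3.0478 + 4.8526 = 7.9004 pm
Minimum final energy: E'_min = hc/λ'_max = 156.9338 keV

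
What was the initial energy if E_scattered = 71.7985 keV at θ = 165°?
99.2000 keV

Convert final energy to wavelength (hc ≈ 1239.842 keV·pm):
λ' = hc/E' = 1239.842 / 71.7985 = 17.2684 pm

Calculate the Compton shift:
Δλ = λ_C(1 - cos(165°))
Δλ = 2.4263 × (1 - cos(165°))
Δλ = 4.7699 pm

Initial wavelength:
λ = λ' - Δλ = 17.2684 - 4.7699 = 12.4984 pm

Initial energy:
E = hc/λ = 1239.842 / 12.4984 = 99.2000 keV

(Intermediate values are shown rounded; full precision is carried through to the final answer.)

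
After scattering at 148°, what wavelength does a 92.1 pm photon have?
96.5839 pm

Using the Compton scattering formula:
λ' = λ + Δλ = λ + λ_C(1 - cos θ)

Given:
- Initial wavelength λ = 92.1 pm
- Scattering angle θ = 148°
- Compton wavelength λ_C ≈ 2.4263 pm

Calculate the shift:
Δλ = 2.4263 × (1 - cos(148°))
Δλ = 2.4263 × 1.8480
Δλ = 4.4839 pm

Final wavelength:
λ' = 92.1 + 4.4839 = 96.5839 pm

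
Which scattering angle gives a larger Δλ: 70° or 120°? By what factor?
120° produces the larger shift by a factor of 2.280

Calculate both shifts using Δλ = λ_C(1 - cos θ):

For θ₁ = 70°:
Δλ₁ = 2.4263 × (1 - cos(70°))
Δλ₁ = 2.4263 × 0.6580
Δλ₁ = 1.5965 pm

For θ₂ = 120°:
Δλ₂ = 2.4263 × (1 - cos(120°))
Δλ₂ = 2.4263 × 1.5000
Δλ₂ = 3.6395 pm

The 120° angle produces the larger shift.
Ratio: 3.6395/1.5965 = 2.280

(Intermediate values are shown rounded; full precision is carried through to the final answer.)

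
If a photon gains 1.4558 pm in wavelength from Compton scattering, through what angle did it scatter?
66.42°

From the Compton formula Δλ = λ_C(1 - cos θ), we can solve for θ:

cos θ = 1 - Δλ/λ_C

Given:
- Δλ = 1.4558 pm
- λ_C = h/(m_e·c) ≈ 2.42631024 pm

cos θ = 1 - 1.4558/2.42631024
cos θ = 1 - 0.600006
cos θ = 0.399994

θ = arccos(0.399994)
θ = 66.42°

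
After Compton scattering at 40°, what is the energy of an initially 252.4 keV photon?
226.2543 keV

First convert energy to wavelength:
λ = hc/E, with hc ≈ 1239.842 keV·pm (i.e. 1239.842 eV·nm)

For E = 252.4 keV = 252400 eV:
λ = 1239.842 keV·pm / 252.4 keV
λ = 4.9122 pm

Calculate the Compton shift:
Δλ = λ_C(1 - cos(40°)) = 2.4263 × 0.2340
Δλ = 0.5676 pm

Final wavelength:
λ' = 4.9122 + 0.5676 = 5.4799 pm

Final energy:
E' = hc/λ' = 1239.842 / 5.4799 = 226.2543 keV

(Intermediate values are shown rounded; full precision is carried through to the final answer.)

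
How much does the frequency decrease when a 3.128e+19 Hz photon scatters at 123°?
8.793e+18 Hz (decrease)

Convert frequency to wavelength (c = 299792458 m/s):
λ₀ = c/f₀ = 299792458/3.128e+19 = 9.5841579e-12 m = 9.5842 pm

Calculate Compton shift:
Δλ = λ_C(1 - cos(123°)) = 3.7478 pm

Final wavelength:
λ' = λ₀ + Δλ = 9.5842 + 3.7478 = 13.3319 pm

Final frequency:
f' = c/λ' = 299792458/1.3331931e-11 = 2.2486799e+19 Hz

Frequency shift (decrease):
Δf = f₀ - f' = 3.128e+19 - 2.2486799e+19 = 8.793e+18 Hz

(Intermediate values are shown rounded; full precision is carried through to the final answer.)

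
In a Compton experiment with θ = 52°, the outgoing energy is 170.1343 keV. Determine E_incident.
195.1000 keV

Convert final energy to wavelength (hc ≈ 1239.842 keV·pm):
λ' = hc/E' = 1239.842 / 170.1343 = 7.2874 pm

Calculate the Compton shift:
Δλ = λ_C(1 - cos(52°))
Δλ = 2.4263 × (1 - cos(52°))
Δλ = 0.9325 pm

Initial wavelength:
λ = λ' - Δλ = 7.2874 - 0.9325 = 6.3549 pm

Initial energy:
E = hc/λ = 1239.842 / 6.3549 = 195.1000 keV

(Intermediate values are shown rounded; full precision is carried through to the final answer.)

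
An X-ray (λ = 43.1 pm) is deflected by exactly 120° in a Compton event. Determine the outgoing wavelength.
46.7395 pm

Using the Compton formula: λ' = λ + λ_C(1 − cos θ)

For θ = 120°, cos θ = -1/2 (exact) = -0.5000, so:
1 − cos 120° = 1 − (-1/2) = 1.5000

Δλ = λ_C × 1.5000 = 2.4263 × 1.5000 = 3.6395 pm

λ' = 43.1 + 3.6395 = 46.7395 pm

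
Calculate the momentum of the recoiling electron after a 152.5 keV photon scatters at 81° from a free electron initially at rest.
9.6028e-23 kg·m/s

The electron is initially at rest, so by conservation of momentum:
p⃗_e = p⃗₀ − p⃗'  (incident photon momentum minus scattered photon momentum)

Photon momentum magnitudes (p = h/λ = E/c):
λ₀ = hc/E₀ = 8.1301 pm → p₀ = h/λ₀ = 8.1500e-23 kg·m/s
Δλ = λ_C(1 − cos 81°) = 2.0468 pm
λ' = 10.1769 pm → p' = h/λ' = 6.5109e-23 kg·m/s

The scattered photon makes angle θ = 81° with the incident direction, so by the law of cosines:
|p⃗_e|² = p₀² + p'² − 2p₀p'cos θ
|p⃗_e|² = (8.1500e-23)² + (6.5109e-23)² − 2·8.1500e-23·6.5109e-23·cos(81°)
|p⃗_e| = 9.6028e-23 kg·m/s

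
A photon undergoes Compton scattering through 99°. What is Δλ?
2.8059 pm

Using the Compton scattering formula:
Δλ = λ_C(1 - cos θ)

where λ_C = h/(m_e·c) ≈ 2.4263 pm is the Compton wavelength of an electron.

For θ = 99°:
cos(99°) = -0.1564
1 - cos(99°) = 1.1564

Δλ = 2.4263 × 1.1564
Δλ = 2.8059 pm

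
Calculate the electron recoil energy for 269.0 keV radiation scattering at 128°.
123.6352 keV

By energy conservation: K_e = E_initial - E_final

First find the scattered photon energy:
Initial wavelength: λ = hc/E = 4.6091 pm
Compton shift: Δλ = λ_C(1 - cos(128°)) = 3.9201 pm
Final wavelength: λ' = 4.6091 + 3.9201 = 8.5292 pm
Final photon energy: E' = hc/λ' = 145.3648 keV

Electron kinetic energy:
K_e = E - E' = 269.0000 - 145.3648 = 123.6352 keV

(Intermediate values are shown rounded; full precision is carried through to the final answer.)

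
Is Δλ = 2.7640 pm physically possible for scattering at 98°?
Yes, consistent

Calculate the expected shift for θ = 98°:

Δλ_expected = λ_C(1 - cos(98°))
Δλ_expected = 2.4263 × (1 - cos(98°))
Δλ_expected = 2.4263 × 1.1392
Δλ_expected = 2.7640 pm

Given shift: 2.7640 pm
Expected shift: 2.7640 pm
Difference: 0.0000 pm

The values match. This is consistent with Compton scattering at the stated angle.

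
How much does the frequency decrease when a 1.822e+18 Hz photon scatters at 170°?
5.181e+16 Hz (decrease)

Convert frequency to wavelength (c = 299792458 m/s):
λ₀ = c/f₀ = 299792458/1.822e+18 = 1.6454032e-10 m = 164.5403 pm

Calculate Compton shift:
Δλ = λ_C(1 - cos(170°)) = 4.8158 pm

Final wavelength:
λ' = λ₀ + Δλ = 164.5403 + 4.8158 = 169.3561 pm

Final frequency:
f' = c/λ' = 299792458/1.6935608e-10 = 1.7701901e+18 Hz

Frequency shift (decrease):
Δf = f₀ - f' = 1.822e+18 - 1.7701901e+18 = 5.181e+16 Hz

(Intermediate values are shown rounded; full precision is carried through to the final answer.)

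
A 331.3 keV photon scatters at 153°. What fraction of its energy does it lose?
0.5508 (or 55.08%)

Calculate initial and final photon energies:

Initial: E₀ = 331.3 keV → λ₀ = 3.7424 pm
Compton shift: Δλ = 4.5882 pm
Final wavelength: λ' = 8.3305 pm
Final energy: E' = 148.8312 keV

Fractional energy loss:
(E₀ - E')/E₀ = (331.3000 - 148.8312)/331.3000
= 182.4688/331.3000
= 0.5508
= 55.08%

(Intermediate values are shown rounded; full precision is carried through to the final answer.)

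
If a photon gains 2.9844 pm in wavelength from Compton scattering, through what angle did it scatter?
103.30°

From the Compton formula Δλ = λ_C(1 - cos θ), we can solve for θ:

cos θ = 1 - Δλ/λ_C

Given:
- Δλ = 2.9844 pm
- λ_C = h/(m_e·c) ≈ 2.42631024 pm

cos θ = 1 - 2.9844/2.42631024
cos θ = 1 - 1.230016
cos θ = -0.230016

θ = arccos(-0.230016)
θ = 103.30°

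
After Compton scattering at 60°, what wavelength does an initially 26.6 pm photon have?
27.8132 pm

Using the Compton formula: λ' = λ + λ_C(1 − cos θ)

For θ = 60°, cos θ = 1/2 (exact) = 0.5000, so:
1 − cos 60° = 1 − (1/2) = 0.5000

Δλ = λ_C × 0.5000 = 2.4263 × 0.5000 = 1.2132 pm

λ' = 26.6 + 1.2132 = 27.8132 pm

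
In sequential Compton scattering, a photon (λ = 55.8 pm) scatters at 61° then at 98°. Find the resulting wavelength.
59.8140 pm

Apply Compton shift twice:

First scattering at θ₁ = 61°:
Δλ₁ = λ_C(1 - cos(61°))
Δλ₁ = 2.4263 × 0.5152
Δλ₁ = 1.2500 pm

After first scattering:
λ₁ = 55.8 + 1.2500 = 57.0500 pm

Second scattering at θ₂ = 98°:
Δλ₂ = λ_C(1 - cos(98°))
Δλ₂ = 2.4263 × 1.1392
Δλ₂ = 2.7640 pm

Final wavelength:
λ₂ = 57.0500 + 2.7640 = 59.8140 pm

Total shift: Δλ_total = 1.2500 + 2.7640 = 4.0140 pm

(Intermediate values are shown rounded; full precision is carried through to the final answer.)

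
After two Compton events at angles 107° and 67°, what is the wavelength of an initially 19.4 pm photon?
24.0140 pm

Apply Compton shift twice:

First scattering at θ₁ = 107°:
Δλ₁ = λ_C(1 - cos(107°))
Δλ₁ = 2.4263 × 1.2924
Δλ₁ = 3.1357 pm

After first scattering:
λ₁ = 19.4 + 3.1357 = 22.5357 pm

Second scattering at θ₂ = 67°:
Δλ₂ = λ_C(1 - cos(67°))
Δλ₂ = 2.4263 × 0.6093
Δλ₂ = 1.4783 pm

Final wavelength:
λ₂ = 22.5357 + 1.4783 = 24.0140 pm

Total shift: Δλ_total = 3.1357 + 1.4783 = 4.6140 pm

(Intermediate values are shown rounded; full precision is carried through to the final answer.)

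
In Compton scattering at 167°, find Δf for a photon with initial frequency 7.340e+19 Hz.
3.962e+19 Hz (decrease)

Convert frequency to wavelength (c = 299792458 m/s):
λ₀ = c/f₀ = 299792458/7.340e+19 = 4.0843659e-12 m = 4.0844 pm

Calculate Compton shift:
Δλ = λ_C(1 - cos(167°)) = 4.7904 pm

Final wavelength:
λ' = λ₀ + Δλ = 4.0844 + 4.7904 = 8.8748 pm

Final frequency:
f' = c/λ' = 299792458/8.8748002e-12 = 3.3780192e+19 Hz

Frequency shift (decrease):
Δf = f₀ - f' = 7.340e+19 - 3.3780192e+19 = 3.962e+19 Hz

(Intermediate values are shown rounded; full precision is carried through to the final answer.)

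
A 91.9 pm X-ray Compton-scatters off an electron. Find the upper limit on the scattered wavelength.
96.7526 pm (at θ = 180°)

The Compton shift is Δλ = λ_C(1 − cos θ).

Since cos θ ranges from −1 to 1, the factor (1 − cos θ) ranges from 0 to 2; the maximum shift occurs at θ = 180° (backscattering):
Δλ_max = 2λ_C = 2 × 2.4263 pm = 4.8526 pm

Maximum scattered wavelength:
λ'_max = λ₀ + Δλ_max = 91.9 + 4.8526 = 96.7526 pm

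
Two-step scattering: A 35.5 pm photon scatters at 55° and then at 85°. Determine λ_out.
38.7495 pm

Apply Compton shift twice:

First scattering at θ₁ = 55°:
Δλ₁ = λ_C(1 - cos(55°))
Δλ₁ = 2.4263 × 0.4264
Δλ₁ = 1.0346 pm

After first scattering:
λ₁ = 35.5 + 1.0346 = 36.5346 pm

Second scattering at θ₂ = 85°:
Δλ₂ = λ_C(1 - cos(85°))
Δλ₂ = 2.4263 × 0.9128
Δλ₂ = 2.2148 pm

Final wavelength:
λ₂ = 36.5346 + 2.2148 = 38.7495 pm

Total shift: Δλ_total = 1.0346 + 2.2148 = 3.2495 pm

(Intermediate values are shown rounded; full precision is carried through to the final answer.)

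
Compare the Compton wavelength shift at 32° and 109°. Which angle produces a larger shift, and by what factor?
109° produces the larger shift by a factor of 8.724

Calculate both shifts using Δλ = λ_C(1 - cos θ):

For θ₁ = 32°:
Δλ₁ = 2.4263 × (1 - cos(32°))
Δλ₁ = 2.4263 × 0.1520
Δλ₁ = 0.3687 pm

For θ₂ = 109°:
Δλ₂ = 2.4263 × (1 - cos(109°))
Δλ₂ = 2.4263 × 1.3256
Δλ₂ = 3.2162 pm

The 109° angle produces the larger shift.
Ratio: 3.2162/0.3687 = 8.724

(Intermediate values are shown rounded; full precision is carried through to the final answer.)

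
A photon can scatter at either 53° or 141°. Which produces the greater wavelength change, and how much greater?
141° produces the larger shift by a factor of 4.463

Calculate both shifts using Δλ = λ_C(1 - cos θ):

For θ₁ = 53°:
Δλ₁ = 2.4263 × (1 - cos(53°))
Δλ₁ = 2.4263 × 0.3982
Δλ₁ = 0.9661 pm

For θ₂ = 141°:
Δλ₂ = 2.4263 × (1 - cos(141°))
Δλ₂ = 2.4263 × 1.7771
Δλ₂ = 4.3119 pm

The 141° angle produces the larger shift.
Ratio: 4.3119/0.9661 = 4.463

(Intermediate values are shown rounded; full precision is carried through to the final answer.)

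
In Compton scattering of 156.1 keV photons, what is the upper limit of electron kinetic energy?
59.2013 keV

Maximum energy transfer occurs at θ = 180° (backscattering).

Initial photon: E₀ = 156.1 keV → λ₀ = 7.9426 pm

Maximum Compton shift (at 180°):
Δλ_max = 2λ_C = 2 × 2.4263 = 4.8526 pm

Final wavelength:
λ' = 7.9426 + 4.8526 = 12.7952 pm

Minimum photon energy (maximum energy to electron):
E'_min = hc/λ' = 96.8987 keV

Maximum electron kinetic energy:
K_max = E₀ - E'_min = 156.1000 - 96.8987 = 59.2013 keV

(Intermediate values are shown rounded; full precision is carried through to the final answer.)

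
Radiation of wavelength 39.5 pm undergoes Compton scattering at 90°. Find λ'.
41.9263 pm

Using the Compton formula: λ' = λ + λ_C(1 − cos θ)

For θ = 90°, cos θ = 0 (exact) = 0.0000, so:
1 − cos 90° = 1 − (0) = 1.0000

Δλ = λ_C × 1.0000 = 2.4263 × 1.0000 = 2.4263 pm

λ' = 39.5 + 2.4263 = 41.9263 pm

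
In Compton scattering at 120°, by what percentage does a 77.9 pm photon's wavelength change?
4.6720%

Calculate the Compton shift:
Δλ = λ_C(1 - cos(120°))
Δλ = 2.4263 × (1 - cos(120°))
Δλ = 2.4263 × 1.5000
Δλ = 3.6395 pm

Percentage change:
(Δλ/λ₀) × 100 = (3.6395/77.9) × 100
= 4.6720%

(Intermediate values are shown rounded; full precision is carried through to the final answer.)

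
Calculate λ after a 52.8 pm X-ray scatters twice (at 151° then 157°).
62.0081 pm

Apply Compton shift twice:

First scattering at θ₁ = 151°:
Δλ₁ = λ_C(1 - cos(151°))
Δλ₁ = 2.4263 × 1.8746
Δλ₁ = 4.5484 pm

After first scattering:
λ₁ = 52.8 + 4.5484 = 57.3484 pm

Second scattering at θ₂ = 157°:
Δλ₂ = λ_C(1 - cos(157°))
Δλ₂ = 2.4263 × 1.9205
Δλ₂ = 4.6597 pm

Final wavelength:
λ₂ = 57.3484 + 4.6597 = 62.0081 pm

Total shift: Δλ_total = 4.5484 + 4.6597 = 9.2081 pm

(Intermediate values are shown rounded; full precision is carried through to the final answer.)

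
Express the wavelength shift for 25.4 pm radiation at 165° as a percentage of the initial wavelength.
18.7793%

Calculate the Compton shift:
Δλ = λ_C(1 - cos(165°))
Δλ = 2.4263 × (1 - cos(165°))
Δλ = 2.4263 × 1.9659
Δλ = 4.7699 pm

Percentage change:
(Δλ/λ₀) × 100 = (4.7699/25.4) × 100
= 18.7793%

(Intermediate values are shown rounded; full precision is carried through to the final answer.)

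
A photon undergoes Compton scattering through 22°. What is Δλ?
0.1767 pm

Using the Compton scattering formula:
Δλ = λ_C(1 - cos θ)

where λ_C = h/(m_e·c) ≈ 2.4263 pm is the Compton wavelength of an electron.

For θ = 22°:
cos(22°) = 0.9272
1 - cos(22°) = 0.0728

Δλ = 2.4263 × 0.0728
Δλ = 0.1767 pm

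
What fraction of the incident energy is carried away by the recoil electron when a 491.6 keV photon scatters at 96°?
0.5152 (or 51.52%)

Calculate initial and final photon energies:

Initial: E₀ = 491.6 keV → λ₀ = 2.5221 pm
Compton shift: Δλ = 2.6799 pm
Final wavelength: λ' = 5.2020 pm
Final energy: E' = 238.3403 keV

Fractional energy loss:
(E₀ - E')/E₀ = (491.6000 - 238.3403)/491.6000
= 253.2597/491.6000
= 0.5152
= 51.52%

(Intermediate values are shown rounded; full precision is carried through to the final answer.)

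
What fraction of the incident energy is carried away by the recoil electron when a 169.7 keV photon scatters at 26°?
0.0325 (or 3.25%)

Calculate initial and final photon energies:

Initial: E₀ = 169.7 keV → λ₀ = 7.3061 pm
Compton shift: Δλ = 0.2456 pm
Final wavelength: λ' = 7.5516 pm
Final energy: E' = 164.1819 keV

Fractional energy loss:
(E₀ - E')/E₀ = (169.7000 - 164.1819)/169.7000
= 5.5181/169.7000
= 0.0325
= 3.25%

(Intermediate values are shown rounded; full precision is carried through to the final answer.)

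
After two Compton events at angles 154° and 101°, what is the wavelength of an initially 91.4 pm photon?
98.8963 pm

Apply Compton shift twice:

First scattering at θ₁ = 154°:
Δλ₁ = λ_C(1 - cos(154°))
Δλ₁ = 2.4263 × 1.8988
Δλ₁ = 4.6071 pm

After first scattering:
λ₁ = 91.4 + 4.6071 = 96.0071 pm

Second scattering at θ₂ = 101°:
Δλ₂ = λ_C(1 - cos(101°))
Δλ₂ = 2.4263 × 1.1908
Δλ₂ = 2.8893 pm

Final wavelength:
λ₂ = 96.0071 + 2.8893 = 98.8963 pm

Total shift: Δλ_total = 4.6071 + 2.8893 = 7.4963 pm

(Intermediate values are shown rounded; full precision is carried through to the final answer.)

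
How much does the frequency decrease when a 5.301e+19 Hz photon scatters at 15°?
7.638e+17 Hz (decrease)

Convert frequency to wavelength (c = 299792458 m/s):
λ₀ = c/f₀ = 299792458/5.301e+19 = 5.6553944e-12 m = 5.6554 pm

Calculate Compton shift:
Δλ = λ_C(1 - cos(15°)) = 0.0827 pm

Final wavelength:
λ' = λ₀ + Δλ = 5.6554 + 0.0827 = 5.7381 pm

Final frequency:
f' = c/λ' = 299792458/5.7380689e-12 = 5.2246228e+19 Hz

Frequency shift (decrease):
Δf = f₀ - f' = 5.301e+19 - 5.2246228e+19 = 7.638e+17 Hz

(Intermediate values are shown rounded; full precision is carried through to the final answer.)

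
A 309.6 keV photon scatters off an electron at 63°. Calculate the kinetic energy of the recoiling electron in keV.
76.9601 keV

By energy conservation: K_e = E_initial - E_final

First find the scattered photon energy:
Initial wavelength: λ = hc/E = 4.0047 pm
Compton shift: Δλ = λ_C(1 - cos(63°)) = 1.3248 pm
Final wavelength: λ' = 4.0047 + 1.3248 = 5.3294 pm
Final photon energy: E' = hc/λ' = 232.6399 keV

Electron kinetic energy:
K_e = E - E' = 309.6000 - 232.6399 = 76.9601 keV

(Intermediate values are shown rounded; full precision is carried through to the final answer.)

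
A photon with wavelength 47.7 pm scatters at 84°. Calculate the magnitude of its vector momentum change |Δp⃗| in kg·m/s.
1.8191e-23 kg·m/s

Photon momentum magnitude is p = h/λ.

Initial momentum:
p₀ = h/λ = 6.6261e-34/4.7700e-11 = 1.3891e-23 kg·m/s

After scattering:
λ' = λ + Δλ = 47.7 + 2.1727 = 49.8727 pm
p' = h/λ' = 6.6261e-34/4.9873e-11 = 1.3286e-23 kg·m/s

Momentum is a vector; the scattered photon's direction makes angle θ = 84° with the incident direction. The magnitude of the vector change Δp⃗ = p⃗₀ − p⃗' is found from the law of cosines:
|Δp⃗|² = p₀² + p'² − 2p₀p'cos θ
|Δp⃗|² = (1.3891e-23)² + (1.3286e-23)² − 2·1.3891e-23·1.3286e-23·cos(84°)
|Δp⃗| = 1.8191e-23 kg·m/s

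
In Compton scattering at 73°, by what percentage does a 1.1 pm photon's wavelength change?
156.0842%

Calculate the Compton shift:
Δλ = λ_C(1 - cos(73°))
Δλ = 2.4263 × (1 - cos(73°))
Δλ = 2.4263 × 0.7076
Δλ = 1.7169 pm

Percentage change:
(Δλ/λ₀) × 100 = (1.7169/1.1) × 100
= 156.0842%

(Intermediate values are shown rounded; full precision is carried through to the final answer.)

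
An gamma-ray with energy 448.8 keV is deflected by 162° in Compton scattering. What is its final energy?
165.3908 keV

First convert energy to wavelength:
λ = hc/E, with hc ≈ 1239.842 keV·pm (i.e. 1239.842 eV·nm)

For E = 448.8 keV = 448800 eV:
λ = 1239.842 keV·pm / 448.8 keV
λ = 2.7626 pm

Calculate the Compton shift:
Δλ = λ_C(1 - cos(162°)) = 2.4263 × 1.9511
Δλ = 4.7339 pm

Final wavelength:
λ' = 2.7626 + 4.7339 = 7.4964 pm

Final energy:
E' = hc/λ' = 1239.842 / 7.4964 = 165.3908 keV

(Intermediate values are shown rounded; full precision is carried through to the final answer.)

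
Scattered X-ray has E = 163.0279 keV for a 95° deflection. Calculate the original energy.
249.6001 keV

Convert final energy to wavelength (hc ≈ 1239.842 keV·pm):
λ' = hc/E' = 1239.842 / 163.0279 = 7.6051 pm

Calculate the Compton shift:
Δλ = λ_C(1 - cos(95°))
Δλ = 2.4263 × (1 - cos(95°))
Δλ = 2.6378 pm

Initial wavelength:
λ = λ' - Δλ = 7.6051 - 2.6378 = 4.9673 pm

Initial energy:
E = hc/λ = 1239.842 / 4.9673 = 249.6001 keV

(Intermediate values are shown rounded; full precision is carried through to the final answer.)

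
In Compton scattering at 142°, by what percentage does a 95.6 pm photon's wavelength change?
4.5379%

Calculate the Compton shift:
Δλ = λ_C(1 - cos(142°))
Δλ = 2.4263 × (1 - cos(142°))
Δλ = 2.4263 × 1.7880
Δλ = 4.3383 pm

Percentage change:
(Δλ/λ₀) × 100 = (4.3383/95.6) × 100
= 4.5379%

(Intermediate values are shown rounded; full precision is carried through to the final answer.)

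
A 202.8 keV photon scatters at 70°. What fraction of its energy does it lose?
0.2071 (or 20.71%)

Calculate initial and final photon energies:

Initial: E₀ = 202.8 keV → λ₀ = 6.1136 pm
Compton shift: Δλ = 1.5965 pm
Final wavelength: λ' = 7.7101 pm
Final energy: E' = 160.8079 keV

Fractional energy loss:
(E₀ - E')/E₀ = (202.8000 - 160.8079)/202.8000
= 41.9921/202.8000
= 0.2071
= 20.71%

(Intermediate values are shown rounded; full precision is carried through to the final answer.)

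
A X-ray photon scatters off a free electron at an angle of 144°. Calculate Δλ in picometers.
4.3892 pm

Using the Compton scattering formula:
Δλ = λ_C(1 - cos θ)

where λ_C = h/(m_e·c) ≈ 2.4263 pm is the Compton wavelength of an electron.

For θ = 144°:
cos(144°) = -0.8090
1 - cos(144°) = 1.8090

Δλ = 2.4263 × 1.8090
Δλ = 4.3892 pm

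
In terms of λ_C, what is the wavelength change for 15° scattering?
0.0341 λ_C

The Compton shift formula is:
Δλ = λ_C(1 - cos θ)

Dividing both sides by λ_C:
Δλ/λ_C = 1 - cos θ

For θ = 15°:
Δλ/λ_C = 1 - cos(15°)
Δλ/λ_C = 1 - 0.9659
Δλ/λ_C = 0.0341

This means the shift is 0.0341 × λ_C = 0.0827 pm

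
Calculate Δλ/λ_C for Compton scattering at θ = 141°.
1.7771 λ_C

The Compton shift formula is:
Δλ = λ_C(1 - cos θ)

Dividing both sides by λ_C:
Δλ/λ_C = 1 - cos θ

For θ = 141°:
Δλ/λ_C = 1 - cos(141°)
Δλ/λ_C = 1 - -0.7771
Δλ/λ_C = 1.7771

This means the shift is 1.7771 × λ_C = 4.3119 pm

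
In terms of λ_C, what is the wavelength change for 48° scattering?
0.3309 λ_C

The Compton shift formula is:
Δλ = λ_C(1 - cos θ)

Dividing both sides by λ_C:
Δλ/λ_C = 1 - cos θ

For θ = 48°:
Δλ/λ_C = 1 - cos(48°)
Δλ/λ_C = 1 - 0.6691
Δλ/λ_C = 0.3309

This means the shift is 0.3309 × λ_C = 0.8028 pm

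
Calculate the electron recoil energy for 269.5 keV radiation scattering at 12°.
3.0706 keV

By energy conservation: K_e = E_initial - E_final

First find the scattered photon energy:
Initial wavelength: λ = hc/E = 4.6005 pm
Compton shift: Δλ = λ_C(1 - cos(12°)) = 0.0530 pm
Final wavelength: λ' = 4.6005 + 0.0530 = 4.6535 pm
Final photon energy: E' = hc/λ' = 266.4294 keV

Electron kinetic energy:
K_e = E - E' = 269.5000 - 266.4294 = 3.0706 keV

(Intermediate values are shown rounded; full precision is carried through to the final answer.)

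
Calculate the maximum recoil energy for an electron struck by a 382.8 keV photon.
229.5722 keV

Maximum energy transfer occurs at θ = 180° (backscattering).

Initial photon: E₀ = 382.8 keV → λ₀ = 3.2389 pm

Maximum Compton shift (at 180°):
Δλ_max = 2λ_C = 2 × 2.4263 = 4.8526 pm

Final wavelength:
λ' = 3.2389 + 4.8526 = 8.0915 pm

Minimum photon energy (maximum energy to electron):
E'_min = hc/λ' = 153.2278 keV

Maximum electron kinetic energy:
K_max = E₀ - E'_min = 382.8000 - 153.2278 = 229.5722 keV

(Intermediate values are shown rounded; full precision is carried through to the final answer.)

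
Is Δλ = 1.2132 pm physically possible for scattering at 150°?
No, inconsistent

Calculate the expected shift for θ = 150°:

Δλ_expected = λ_C(1 - cos(150°))
Δλ_expected = 2.4263 × (1 - cos(150°))
Δλ_expected = 2.4263 × 1.8660
Δλ_expected = 4.5276 pm

Given shift: 1.2132 pm
Expected shift: 4.5276 pm
Difference: 3.3144 pm

The values do not match. The given shift corresponds to θ ≈ 60.0°, not 150°.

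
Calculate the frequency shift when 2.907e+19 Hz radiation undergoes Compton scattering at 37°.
1.315e+18 Hz (decrease)

Convert frequency to wavelength (c = 299792458 m/s):
λ₀ = c/f₀ = 299792458/2.907e+19 = 1.0312778e-11 m = 10.3128 pm

Calculate Compton shift:
Δλ = λ_C(1 - cos(37°)) = 0.4886 pm

Final wavelength:
λ' = λ₀ + Δλ = 10.3128 + 0.4886 = 10.8014 pm

Final frequency:
f' = c/λ' = 299792458/1.0801351e-11 = 2.7755090e+19 Hz

Frequency shift (decrease):
Δf = f₀ - f' = 2.907e+19 - 2.7755090e+19 = 1.315e+18 Hz

(Intermediate values are shown rounded; full precision is carried through to the final answer.)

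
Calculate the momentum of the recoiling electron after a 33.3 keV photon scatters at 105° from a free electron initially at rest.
2.7180e-23 kg·m/s

The electron is initially at rest, so by conservation of momentum:
p⃗_e = p⃗₀ − p⃗'  (incident photon momentum minus scattered photon momentum)

Photon momentum magnitudes (p = h/λ = E/c):
λ₀ = hc/E₀ = 37.2325 pm → p₀ = h/λ₀ = 1.7796e-23 kg·m/s
Δλ = λ_C(1 − cos 105°) = 3.0543 pm
λ' = 40.2868 pm → p' = h/λ' = 1.6447e-23 kg·m/s

The scattered photon makes angle θ = 105° with the incident direction, so by the law of cosines:
|p⃗_e|² = p₀² + p'² − 2p₀p'cos θ
|p⃗_e|² = (1.7796e-23)² + (1.6447e-23)² − 2·1.7796e-23·1.6447e-23·cos(105°)
|p⃗_e| = 2.7180e-23 kg·m/s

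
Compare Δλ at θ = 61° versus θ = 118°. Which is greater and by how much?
118° produces the larger shift by a factor of 2.852

Calculate both shifts using Δλ = λ_C(1 - cos θ):

For θ₁ = 61°:
Δλ₁ = 2.4263 × (1 - cos(61°))
Δλ₁ = 2.4263 × 0.5152
Δλ₁ = 1.2500 pm

For θ₂ = 118°:
Δλ₂ = 2.4263 × (1 - cos(118°))
Δλ₂ = 2.4263 × 1.4695
Δλ₂ = 3.5654 pm

The 118° angle produces the larger shift.
Ratio: 3.5654/1.2500 = 2.852

(Intermediate values are shown rounded; full precision is carried through to the final answer.)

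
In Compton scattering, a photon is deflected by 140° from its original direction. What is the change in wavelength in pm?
4.2850 pm

Using the Compton scattering formula:
Δλ = λ_C(1 - cos θ)

where λ_C = h/(m_e·c) ≈ 2.4263 pm is the Compton wavelength of an electron.

For θ = 140°:
cos(140°) = -0.7660
1 - cos(140°) = 1.7660

Δλ = 2.4263 × 1.7660
Δλ = 4.2850 pm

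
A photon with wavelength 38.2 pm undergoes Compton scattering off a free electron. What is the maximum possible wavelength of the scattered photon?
43.0526 pm (at θ = 180°)

The Compton shift is Δλ = λ_C(1 − cos θ).

Since cos θ ranges from −1 to 1, the factor (1 − cos θ) ranges from 0 to 2; the maximum shift occurs at θ = 180° (backscattering):
Δλ_max = 2λ_C = 2 × 2.4263 pm = 4.8526 pm

Maximum scattered wavelength:
λ'_max = λ₀ + Δλ_max = 38.2 + 4.8526 = 43.0526 pm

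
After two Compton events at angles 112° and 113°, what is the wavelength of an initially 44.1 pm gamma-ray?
50.8096 pm

Apply Compton shift twice:

First scattering at θ₁ = 112°:
Δλ₁ = λ_C(1 - cos(112°))
Δλ₁ = 2.4263 × 1.3746
Δλ₁ = 3.3352 pm

After first scattering:
λ₁ = 44.1 + 3.3352 = 47.4352 pm

Second scattering at θ₂ = 113°:
Δλ₂ = λ_C(1 - cos(113°))
Δλ₂ = 2.4263 × 1.3907
Δλ₂ = 3.3743 pm

Final wavelength:
λ₂ = 47.4352 + 3.3743 = 50.8096 pm

Total shift: Δλ_total = 3.3352 + 3.3743 = 6.7096 pm

(Intermediate values are shown rounded; full precision is carried through to the final answer.)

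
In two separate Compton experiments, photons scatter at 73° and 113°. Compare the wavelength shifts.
113° produces the larger shift by a factor of 1.965

Calculate both shifts using Δλ = λ_C(1 - cos θ):

For θ₁ = 73°:
Δλ₁ = 2.4263 × (1 - cos(73°))
Δλ₁ = 2.4263 × 0.7076
Δλ₁ = 1.7169 pm

For θ₂ = 113°:
Δλ₂ = 2.4263 × (1 - cos(113°))
Δλ₂ = 2.4263 × 1.3907
Δλ₂ = 3.3743 pm

The 113° angle produces the larger shift.
Ratio: 3.3743/1.7169 = 1.965

(Intermediate values are shown rounded; full precision is carried through to the final answer.)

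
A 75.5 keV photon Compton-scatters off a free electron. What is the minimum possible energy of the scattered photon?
58.2787 keV (at θ = 180°)

The scattered photon has minimum energy when its wavelength is maximum, i.e., when the Compton shift Δλ = λ_C(1 − cos θ) is maximum. This occurs at θ = 180° (backscattering), giving Δλ_max = 2λ_C = 4.8526 pm.

Initial wavelength: λ₀ = hc/E₀ = 16.4217 pm
Maximum final wavelength: λ'_max = λ₀ + 2λ_C = 16.4217 + 4.8526 = 21.2744 pm
Minimum final energy: E'_min = hc/λ'_max = 58.2787 keV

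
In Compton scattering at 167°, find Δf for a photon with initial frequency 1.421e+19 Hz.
2.630e+18 Hz (decrease)

Convert frequency to wavelength (c = 299792458 m/s):
λ₀ = c/f₀ = 299792458/1.421e+19 = 2.1097288e-11 m = 21.0973 pm

Calculate Compton shift:
Δλ = λ_C(1 - cos(167°)) = 4.7904 pm

Final wavelength:
λ' = λ₀ + Δλ = 21.0973 + 4.7904 = 25.8877 pm

Final frequency:
f' = c/λ' = 299792458/2.5887722e-11 = 1.1580488e+19 Hz

Frequency shift (decrease):
Δf = f₀ - f' = 1.421e+19 - 1.1580488e+19 = 2.630e+18 Hz

(Intermediate values are shown rounded; full precision is carried through to the final answer.)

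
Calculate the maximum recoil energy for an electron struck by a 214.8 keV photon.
98.1057 keV

Maximum energy transfer occurs at θ = 180° (backscattering).

Initial photon: E₀ = 214.8 keV → λ₀ = 5.7721 pm

Maximum Compton shift (at 180°):
Δλ_max = 2λ_C = 2 × 2.4263 = 4.8526 pm

Final wavelength:
λ' = 5.7721 + 4.8526 = 10.6247 pm

Minimum photon energy (maximum energy to electron):
E'_min = hc/λ' = 116.6943 keV

Maximum electron kinetic energy:
K_max = E₀ - E'_min = 214.8000 - 116.6943 = 98.1057 keV

(Intermediate values are shown rounded; full precision is carried through to the final answer.)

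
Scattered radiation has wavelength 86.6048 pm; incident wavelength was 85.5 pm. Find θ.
57.00°

First find the wavelength shift:
Δλ = λ' - λ = 86.6048 - 85.5 = 1.1048 pm

Using Δλ = λ_C(1 - cos θ), with λ_C = h/(m_e·c) ≈ 2.42631024 pm:
cos θ = 1 - Δλ/λ_C
cos θ = 1 - 1.1048/2.42631024
cos θ = 0.544658

θ = arccos(0.544658)
θ = 57.00°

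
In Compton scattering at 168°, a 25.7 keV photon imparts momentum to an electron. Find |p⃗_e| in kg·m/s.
2.6083e-23 kg·m/s

The electron is initially at rest, so by conservation of momentum:
p⃗_e = p⃗₀ − p⃗'  (incident photon momentum minus scattered photon momentum)

Photon momentum magnitudes (p = h/λ = E/c):
λ₀ = hc/E₀ = 48.2429 pm → p₀ = h/λ₀ = 1.3735e-23 kg·m/s
Δλ = λ_C(1 − cos 168°) = 4.7996 pm
λ' = 53.0425 pm → p' = h/λ' = 1.2492e-23 kg·m/s

The scattered photon makes angle θ = 168° with the incident direction, so by the law of cosines:
|p⃗_e|² = p₀² + p'² − 2p₀p'cos θ
|p⃗_e|² = (1.3735e-23)² + (1.2492e-23)² − 2·1.3735e-23·1.2492e-23·cos(168°)
|p⃗_e| = 2.6083e-23 kg·m/s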